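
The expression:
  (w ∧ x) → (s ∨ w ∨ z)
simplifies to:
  True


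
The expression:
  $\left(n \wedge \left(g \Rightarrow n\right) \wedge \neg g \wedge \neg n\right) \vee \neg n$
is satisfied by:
  {n: False}


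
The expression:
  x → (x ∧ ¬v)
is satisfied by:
  {v: False, x: False}
  {x: True, v: False}
  {v: True, x: False}


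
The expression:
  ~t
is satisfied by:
  {t: False}


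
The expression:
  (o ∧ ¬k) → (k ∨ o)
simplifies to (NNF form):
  True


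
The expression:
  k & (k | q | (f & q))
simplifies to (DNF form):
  k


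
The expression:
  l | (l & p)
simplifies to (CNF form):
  l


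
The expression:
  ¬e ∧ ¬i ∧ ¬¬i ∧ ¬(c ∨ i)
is never true.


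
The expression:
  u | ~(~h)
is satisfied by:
  {u: True, h: True}
  {u: True, h: False}
  {h: True, u: False}


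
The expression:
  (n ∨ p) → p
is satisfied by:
  {p: True, n: False}
  {n: False, p: False}
  {n: True, p: True}


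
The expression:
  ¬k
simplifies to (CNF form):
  ¬k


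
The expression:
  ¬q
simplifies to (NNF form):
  ¬q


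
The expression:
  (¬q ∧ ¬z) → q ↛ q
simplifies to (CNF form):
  q ∨ z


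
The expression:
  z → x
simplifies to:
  x ∨ ¬z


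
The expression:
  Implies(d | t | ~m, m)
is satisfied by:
  {m: True}


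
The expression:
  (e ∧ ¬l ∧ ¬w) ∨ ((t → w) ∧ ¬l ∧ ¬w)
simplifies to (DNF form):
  (e ∧ ¬l ∧ ¬w) ∨ (¬l ∧ ¬t ∧ ¬w)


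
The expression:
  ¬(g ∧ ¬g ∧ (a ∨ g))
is always true.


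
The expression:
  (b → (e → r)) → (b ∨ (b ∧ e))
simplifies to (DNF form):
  b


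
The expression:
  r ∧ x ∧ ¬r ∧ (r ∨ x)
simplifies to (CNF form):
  False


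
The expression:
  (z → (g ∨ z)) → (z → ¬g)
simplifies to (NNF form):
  ¬g ∨ ¬z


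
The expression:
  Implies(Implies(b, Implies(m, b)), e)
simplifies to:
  e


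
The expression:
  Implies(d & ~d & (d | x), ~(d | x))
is always true.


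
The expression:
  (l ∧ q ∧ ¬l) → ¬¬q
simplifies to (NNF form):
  True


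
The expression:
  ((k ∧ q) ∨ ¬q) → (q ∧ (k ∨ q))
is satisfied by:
  {q: True}


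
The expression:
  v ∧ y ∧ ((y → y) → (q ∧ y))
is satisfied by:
  {v: True, y: True, q: True}


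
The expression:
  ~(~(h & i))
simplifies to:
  h & i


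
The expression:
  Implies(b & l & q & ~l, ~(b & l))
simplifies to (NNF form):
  True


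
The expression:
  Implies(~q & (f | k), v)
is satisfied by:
  {q: True, v: True, k: False, f: False}
  {f: True, q: True, v: True, k: False}
  {q: True, v: True, k: True, f: False}
  {f: True, q: True, v: True, k: True}
  {q: True, k: False, v: False, f: False}
  {q: True, f: True, k: False, v: False}
  {q: True, k: True, v: False, f: False}
  {q: True, f: True, k: True, v: False}
  {v: True, f: False, k: False, q: False}
  {f: True, v: True, k: False, q: False}
  {v: True, k: True, f: False, q: False}
  {f: True, v: True, k: True, q: False}
  {f: False, k: False, v: False, q: False}


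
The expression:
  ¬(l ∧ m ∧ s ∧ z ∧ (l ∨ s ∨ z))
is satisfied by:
  {l: False, m: False, z: False, s: False}
  {s: True, l: False, m: False, z: False}
  {z: True, l: False, m: False, s: False}
  {s: True, z: True, l: False, m: False}
  {m: True, s: False, l: False, z: False}
  {s: True, m: True, l: False, z: False}
  {z: True, m: True, s: False, l: False}
  {s: True, z: True, m: True, l: False}
  {l: True, z: False, m: False, s: False}
  {s: True, l: True, z: False, m: False}
  {z: True, l: True, s: False, m: False}
  {s: True, z: True, l: True, m: False}
  {m: True, l: True, z: False, s: False}
  {s: True, m: True, l: True, z: False}
  {z: True, m: True, l: True, s: False}


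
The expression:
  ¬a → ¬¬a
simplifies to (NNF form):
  a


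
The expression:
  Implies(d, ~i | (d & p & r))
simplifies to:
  ~d | ~i | (p & r)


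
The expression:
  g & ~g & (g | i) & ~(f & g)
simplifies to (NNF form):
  False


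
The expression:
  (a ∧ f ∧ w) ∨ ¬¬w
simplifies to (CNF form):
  w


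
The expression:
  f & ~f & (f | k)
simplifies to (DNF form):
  False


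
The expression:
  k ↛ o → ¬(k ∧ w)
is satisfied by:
  {o: True, w: False, k: False}
  {w: False, k: False, o: False}
  {o: True, k: True, w: False}
  {k: True, w: False, o: False}
  {o: True, w: True, k: False}
  {w: True, o: False, k: False}
  {o: True, k: True, w: True}


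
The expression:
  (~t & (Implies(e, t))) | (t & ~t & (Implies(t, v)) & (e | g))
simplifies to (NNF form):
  ~e & ~t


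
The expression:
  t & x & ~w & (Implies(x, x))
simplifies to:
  t & x & ~w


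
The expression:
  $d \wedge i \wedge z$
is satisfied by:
  {z: True, i: True, d: True}


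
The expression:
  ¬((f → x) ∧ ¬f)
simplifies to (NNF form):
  f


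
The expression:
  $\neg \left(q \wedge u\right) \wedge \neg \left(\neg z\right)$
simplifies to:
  $z \wedge \left(\neg q \vee \neg u\right)$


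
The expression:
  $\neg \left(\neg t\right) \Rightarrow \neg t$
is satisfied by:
  {t: False}


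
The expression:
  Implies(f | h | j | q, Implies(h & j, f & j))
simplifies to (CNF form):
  f | ~h | ~j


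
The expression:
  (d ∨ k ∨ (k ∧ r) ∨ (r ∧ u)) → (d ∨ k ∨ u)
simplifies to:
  True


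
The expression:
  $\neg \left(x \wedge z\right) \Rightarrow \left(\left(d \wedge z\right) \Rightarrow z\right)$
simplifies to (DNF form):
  $\text{True}$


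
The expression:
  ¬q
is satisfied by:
  {q: False}


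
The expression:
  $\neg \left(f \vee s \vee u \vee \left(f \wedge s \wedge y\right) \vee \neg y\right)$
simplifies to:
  $y \wedge \neg f \wedge \neg s \wedge \neg u$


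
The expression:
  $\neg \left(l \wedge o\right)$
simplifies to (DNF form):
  $\neg l \vee \neg o$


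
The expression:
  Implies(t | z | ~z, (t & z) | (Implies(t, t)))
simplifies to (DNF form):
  True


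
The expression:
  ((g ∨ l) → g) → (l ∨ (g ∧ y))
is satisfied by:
  {l: True, g: True, y: True}
  {l: True, g: True, y: False}
  {l: True, y: True, g: False}
  {l: True, y: False, g: False}
  {g: True, y: True, l: False}


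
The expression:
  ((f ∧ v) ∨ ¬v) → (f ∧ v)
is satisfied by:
  {v: True}


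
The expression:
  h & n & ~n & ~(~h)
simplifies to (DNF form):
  False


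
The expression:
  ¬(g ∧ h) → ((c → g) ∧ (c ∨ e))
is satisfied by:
  {h: True, e: True, g: True, c: False}
  {h: True, g: True, e: False, c: False}
  {e: True, g: True, h: False, c: False}
  {c: True, h: True, g: True, e: True}
  {c: True, h: True, g: True, e: False}
  {c: True, g: True, e: True, h: False}
  {c: True, g: True, h: False, e: False}
  {h: True, e: True, c: False, g: False}
  {e: True, c: False, g: False, h: False}


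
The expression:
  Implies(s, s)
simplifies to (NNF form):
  True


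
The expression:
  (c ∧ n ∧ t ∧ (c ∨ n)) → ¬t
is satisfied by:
  {c: False, t: False, n: False}
  {n: True, c: False, t: False}
  {t: True, c: False, n: False}
  {n: True, t: True, c: False}
  {c: True, n: False, t: False}
  {n: True, c: True, t: False}
  {t: True, c: True, n: False}


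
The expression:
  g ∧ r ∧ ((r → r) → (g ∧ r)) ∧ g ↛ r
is never true.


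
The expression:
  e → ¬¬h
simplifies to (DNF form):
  h ∨ ¬e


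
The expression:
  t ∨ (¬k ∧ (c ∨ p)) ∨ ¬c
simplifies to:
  t ∨ ¬c ∨ ¬k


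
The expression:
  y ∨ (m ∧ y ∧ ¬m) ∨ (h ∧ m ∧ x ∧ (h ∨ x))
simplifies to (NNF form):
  y ∨ (h ∧ m ∧ x)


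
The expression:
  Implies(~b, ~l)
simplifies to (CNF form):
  b | ~l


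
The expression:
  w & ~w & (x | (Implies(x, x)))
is never true.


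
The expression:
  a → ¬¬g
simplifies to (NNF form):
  g ∨ ¬a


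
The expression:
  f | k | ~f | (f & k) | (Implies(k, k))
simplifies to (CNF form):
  True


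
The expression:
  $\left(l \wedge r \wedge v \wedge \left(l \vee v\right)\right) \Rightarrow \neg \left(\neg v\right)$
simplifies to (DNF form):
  $\text{True}$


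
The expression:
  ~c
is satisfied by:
  {c: False}


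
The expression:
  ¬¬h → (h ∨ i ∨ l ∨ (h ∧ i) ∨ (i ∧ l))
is always true.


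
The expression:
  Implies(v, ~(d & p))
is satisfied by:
  {p: False, v: False, d: False}
  {d: True, p: False, v: False}
  {v: True, p: False, d: False}
  {d: True, v: True, p: False}
  {p: True, d: False, v: False}
  {d: True, p: True, v: False}
  {v: True, p: True, d: False}


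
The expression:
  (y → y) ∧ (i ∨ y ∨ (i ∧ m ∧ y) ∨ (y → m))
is always true.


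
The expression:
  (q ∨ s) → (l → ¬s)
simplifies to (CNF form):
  ¬l ∨ ¬s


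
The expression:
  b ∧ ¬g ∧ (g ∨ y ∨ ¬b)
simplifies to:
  b ∧ y ∧ ¬g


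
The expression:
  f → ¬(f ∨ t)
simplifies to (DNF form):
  ¬f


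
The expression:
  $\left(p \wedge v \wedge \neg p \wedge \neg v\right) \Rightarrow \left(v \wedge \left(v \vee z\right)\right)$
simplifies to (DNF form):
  $\text{True}$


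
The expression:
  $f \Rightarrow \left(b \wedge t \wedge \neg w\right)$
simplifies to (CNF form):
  $\left(b \vee \neg f\right) \wedge \left(t \vee \neg f\right) \wedge \left(\neg f \vee \neg w\right)$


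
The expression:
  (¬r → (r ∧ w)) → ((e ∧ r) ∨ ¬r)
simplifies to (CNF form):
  e ∨ ¬r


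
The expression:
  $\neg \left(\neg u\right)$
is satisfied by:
  {u: True}


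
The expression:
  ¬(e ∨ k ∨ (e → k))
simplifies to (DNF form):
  False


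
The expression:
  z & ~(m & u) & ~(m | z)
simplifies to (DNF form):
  False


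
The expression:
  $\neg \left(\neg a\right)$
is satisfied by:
  {a: True}


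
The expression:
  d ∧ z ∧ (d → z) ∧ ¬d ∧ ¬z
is never true.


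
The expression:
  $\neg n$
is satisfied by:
  {n: False}


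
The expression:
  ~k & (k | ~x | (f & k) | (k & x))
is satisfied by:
  {x: False, k: False}


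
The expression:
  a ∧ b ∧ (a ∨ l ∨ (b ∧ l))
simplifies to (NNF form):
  a ∧ b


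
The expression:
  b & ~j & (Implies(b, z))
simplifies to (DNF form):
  b & z & ~j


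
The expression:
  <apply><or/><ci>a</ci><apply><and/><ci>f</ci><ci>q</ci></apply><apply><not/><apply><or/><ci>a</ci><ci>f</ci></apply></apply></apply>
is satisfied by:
  {a: True, q: True, f: False}
  {a: True, q: False, f: False}
  {q: True, a: False, f: False}
  {a: False, q: False, f: False}
  {f: True, a: True, q: True}
  {f: True, a: True, q: False}
  {f: True, q: True, a: False}


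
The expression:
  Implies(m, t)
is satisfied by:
  {t: True, m: False}
  {m: False, t: False}
  {m: True, t: True}


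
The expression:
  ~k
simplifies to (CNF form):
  ~k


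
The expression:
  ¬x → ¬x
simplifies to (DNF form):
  True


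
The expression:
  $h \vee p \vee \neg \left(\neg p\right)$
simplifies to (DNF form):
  $h \vee p$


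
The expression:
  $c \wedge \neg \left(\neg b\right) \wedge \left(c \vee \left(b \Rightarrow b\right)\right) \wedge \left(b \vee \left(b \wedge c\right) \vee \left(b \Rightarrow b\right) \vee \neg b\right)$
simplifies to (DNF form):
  $b \wedge c$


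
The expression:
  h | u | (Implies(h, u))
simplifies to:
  True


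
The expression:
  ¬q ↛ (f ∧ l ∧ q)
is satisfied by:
  {q: False}


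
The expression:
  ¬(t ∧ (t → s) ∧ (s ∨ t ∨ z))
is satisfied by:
  {s: False, t: False}
  {t: True, s: False}
  {s: True, t: False}


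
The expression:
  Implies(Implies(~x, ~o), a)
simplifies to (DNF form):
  a | (o & ~x)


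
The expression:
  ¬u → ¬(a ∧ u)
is always true.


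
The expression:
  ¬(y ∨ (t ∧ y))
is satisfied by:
  {y: False}


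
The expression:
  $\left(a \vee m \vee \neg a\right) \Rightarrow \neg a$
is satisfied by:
  {a: False}


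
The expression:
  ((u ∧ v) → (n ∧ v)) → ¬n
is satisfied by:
  {n: False}


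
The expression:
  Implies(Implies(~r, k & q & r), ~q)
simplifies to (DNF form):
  ~q | ~r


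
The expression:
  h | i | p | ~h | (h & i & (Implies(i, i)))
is always true.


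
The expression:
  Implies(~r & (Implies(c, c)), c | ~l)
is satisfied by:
  {r: True, c: True, l: False}
  {r: True, l: False, c: False}
  {c: True, l: False, r: False}
  {c: False, l: False, r: False}
  {r: True, c: True, l: True}
  {r: True, l: True, c: False}
  {c: True, l: True, r: False}


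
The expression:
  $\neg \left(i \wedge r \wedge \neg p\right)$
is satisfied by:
  {p: True, i: False, r: False}
  {p: False, i: False, r: False}
  {r: True, p: True, i: False}
  {r: True, p: False, i: False}
  {i: True, p: True, r: False}
  {i: True, p: False, r: False}
  {i: True, r: True, p: True}


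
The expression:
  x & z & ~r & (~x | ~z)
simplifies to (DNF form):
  False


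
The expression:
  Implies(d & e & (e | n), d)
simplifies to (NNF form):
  True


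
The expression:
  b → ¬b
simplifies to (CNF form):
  ¬b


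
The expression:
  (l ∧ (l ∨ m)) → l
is always true.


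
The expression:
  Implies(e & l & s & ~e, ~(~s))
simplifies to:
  True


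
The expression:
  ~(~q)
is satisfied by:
  {q: True}


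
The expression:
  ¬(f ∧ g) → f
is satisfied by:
  {f: True}


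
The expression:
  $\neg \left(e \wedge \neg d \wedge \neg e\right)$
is always true.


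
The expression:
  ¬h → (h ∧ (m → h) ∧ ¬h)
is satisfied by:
  {h: True}


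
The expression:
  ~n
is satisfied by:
  {n: False}


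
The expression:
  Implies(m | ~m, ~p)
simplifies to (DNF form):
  ~p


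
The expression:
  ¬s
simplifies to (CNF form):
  ¬s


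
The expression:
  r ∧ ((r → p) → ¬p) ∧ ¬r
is never true.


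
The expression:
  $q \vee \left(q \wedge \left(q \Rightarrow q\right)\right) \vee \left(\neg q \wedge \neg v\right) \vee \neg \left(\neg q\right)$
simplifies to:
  $q \vee \neg v$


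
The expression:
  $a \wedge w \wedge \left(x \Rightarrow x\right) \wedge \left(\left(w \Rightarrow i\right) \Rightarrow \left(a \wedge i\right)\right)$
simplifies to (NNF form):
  $a \wedge w$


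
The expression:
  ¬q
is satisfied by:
  {q: False}


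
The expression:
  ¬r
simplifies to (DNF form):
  ¬r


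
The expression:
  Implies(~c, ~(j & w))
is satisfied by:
  {c: True, w: False, j: False}
  {w: False, j: False, c: False}
  {j: True, c: True, w: False}
  {j: True, w: False, c: False}
  {c: True, w: True, j: False}
  {w: True, c: False, j: False}
  {j: True, w: True, c: True}


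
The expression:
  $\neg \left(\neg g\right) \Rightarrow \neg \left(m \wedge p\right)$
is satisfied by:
  {p: False, m: False, g: False}
  {g: True, p: False, m: False}
  {m: True, p: False, g: False}
  {g: True, m: True, p: False}
  {p: True, g: False, m: False}
  {g: True, p: True, m: False}
  {m: True, p: True, g: False}


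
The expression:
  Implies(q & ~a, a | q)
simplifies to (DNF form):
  True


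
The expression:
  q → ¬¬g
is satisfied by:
  {g: True, q: False}
  {q: False, g: False}
  {q: True, g: True}


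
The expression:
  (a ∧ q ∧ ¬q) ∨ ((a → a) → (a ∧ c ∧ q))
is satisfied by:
  {a: True, c: True, q: True}


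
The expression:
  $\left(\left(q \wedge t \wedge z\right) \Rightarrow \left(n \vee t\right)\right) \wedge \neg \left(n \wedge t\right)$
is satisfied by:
  {t: False, n: False}
  {n: True, t: False}
  {t: True, n: False}


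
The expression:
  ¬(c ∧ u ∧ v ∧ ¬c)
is always true.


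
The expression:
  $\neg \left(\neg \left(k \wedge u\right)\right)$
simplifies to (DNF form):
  $k \wedge u$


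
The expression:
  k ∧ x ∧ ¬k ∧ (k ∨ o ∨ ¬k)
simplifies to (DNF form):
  False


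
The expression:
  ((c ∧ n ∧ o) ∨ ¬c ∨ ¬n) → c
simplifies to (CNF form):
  c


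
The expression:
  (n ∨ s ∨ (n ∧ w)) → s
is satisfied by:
  {s: True, n: False}
  {n: False, s: False}
  {n: True, s: True}


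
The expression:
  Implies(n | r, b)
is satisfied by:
  {b: True, r: False, n: False}
  {b: True, n: True, r: False}
  {b: True, r: True, n: False}
  {b: True, n: True, r: True}
  {n: False, r: False, b: False}


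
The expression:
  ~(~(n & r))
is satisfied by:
  {r: True, n: True}


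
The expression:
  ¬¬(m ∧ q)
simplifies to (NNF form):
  m ∧ q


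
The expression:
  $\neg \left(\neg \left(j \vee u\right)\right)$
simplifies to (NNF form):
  $j \vee u$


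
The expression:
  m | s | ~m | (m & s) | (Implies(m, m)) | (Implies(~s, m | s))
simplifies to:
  True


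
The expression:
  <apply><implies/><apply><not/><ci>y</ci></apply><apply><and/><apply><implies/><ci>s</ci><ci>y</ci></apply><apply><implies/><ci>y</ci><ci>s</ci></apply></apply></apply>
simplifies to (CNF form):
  <apply><or/><ci>y</ci><apply><not/><ci>s</ci></apply></apply>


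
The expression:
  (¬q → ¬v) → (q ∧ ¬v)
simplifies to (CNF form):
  (q ∨ v) ∧ (q ∨ ¬q) ∧ (v ∨ ¬v) ∧ (¬q ∨ ¬v)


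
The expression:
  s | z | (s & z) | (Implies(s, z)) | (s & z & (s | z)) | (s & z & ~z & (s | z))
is always true.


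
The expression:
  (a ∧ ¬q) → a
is always true.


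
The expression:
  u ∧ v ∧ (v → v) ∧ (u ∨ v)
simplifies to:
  u ∧ v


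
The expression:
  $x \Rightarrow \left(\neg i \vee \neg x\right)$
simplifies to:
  $\neg i \vee \neg x$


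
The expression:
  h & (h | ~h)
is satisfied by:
  {h: True}


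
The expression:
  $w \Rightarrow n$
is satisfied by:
  {n: True, w: False}
  {w: False, n: False}
  {w: True, n: True}


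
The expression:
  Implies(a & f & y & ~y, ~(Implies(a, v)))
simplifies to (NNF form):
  True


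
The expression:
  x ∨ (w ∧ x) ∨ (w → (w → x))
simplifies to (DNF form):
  x ∨ ¬w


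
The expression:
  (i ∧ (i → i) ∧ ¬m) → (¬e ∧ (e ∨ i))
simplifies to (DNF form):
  m ∨ ¬e ∨ ¬i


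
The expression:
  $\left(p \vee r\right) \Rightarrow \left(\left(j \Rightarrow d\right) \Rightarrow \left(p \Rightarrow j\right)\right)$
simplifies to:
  $j \vee \neg p$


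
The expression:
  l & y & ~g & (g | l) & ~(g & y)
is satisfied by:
  {y: True, l: True, g: False}


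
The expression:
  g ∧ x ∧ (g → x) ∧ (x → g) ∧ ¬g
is never true.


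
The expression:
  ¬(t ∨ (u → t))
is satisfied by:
  {u: True, t: False}


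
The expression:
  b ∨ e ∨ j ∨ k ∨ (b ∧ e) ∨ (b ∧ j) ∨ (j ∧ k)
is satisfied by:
  {b: True, k: True, e: True, j: True}
  {b: True, k: True, e: True, j: False}
  {b: True, k: True, j: True, e: False}
  {b: True, k: True, j: False, e: False}
  {b: True, e: True, j: True, k: False}
  {b: True, e: True, j: False, k: False}
  {b: True, e: False, j: True, k: False}
  {b: True, e: False, j: False, k: False}
  {k: True, e: True, j: True, b: False}
  {k: True, e: True, j: False, b: False}
  {k: True, j: True, e: False, b: False}
  {k: True, j: False, e: False, b: False}
  {e: True, j: True, k: False, b: False}
  {e: True, k: False, j: False, b: False}
  {j: True, k: False, e: False, b: False}


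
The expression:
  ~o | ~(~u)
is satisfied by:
  {u: True, o: False}
  {o: False, u: False}
  {o: True, u: True}


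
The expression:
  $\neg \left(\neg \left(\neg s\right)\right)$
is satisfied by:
  {s: False}


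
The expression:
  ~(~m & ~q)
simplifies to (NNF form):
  m | q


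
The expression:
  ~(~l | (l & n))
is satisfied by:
  {l: True, n: False}


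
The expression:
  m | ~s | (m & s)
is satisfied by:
  {m: True, s: False}
  {s: False, m: False}
  {s: True, m: True}


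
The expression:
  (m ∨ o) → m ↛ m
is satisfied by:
  {o: False, m: False}


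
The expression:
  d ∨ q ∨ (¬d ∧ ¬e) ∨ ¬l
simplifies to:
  d ∨ q ∨ ¬e ∨ ¬l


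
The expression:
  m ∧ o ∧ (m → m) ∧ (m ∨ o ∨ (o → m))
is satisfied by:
  {m: True, o: True}


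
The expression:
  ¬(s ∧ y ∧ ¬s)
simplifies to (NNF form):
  True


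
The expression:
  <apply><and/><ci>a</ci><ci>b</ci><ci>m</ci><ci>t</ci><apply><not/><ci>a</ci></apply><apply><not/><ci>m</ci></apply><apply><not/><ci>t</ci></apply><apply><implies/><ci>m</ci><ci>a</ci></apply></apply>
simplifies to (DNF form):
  <false/>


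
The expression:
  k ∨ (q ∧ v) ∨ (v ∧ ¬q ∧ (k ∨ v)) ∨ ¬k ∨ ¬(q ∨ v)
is always true.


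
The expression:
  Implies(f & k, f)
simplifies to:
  True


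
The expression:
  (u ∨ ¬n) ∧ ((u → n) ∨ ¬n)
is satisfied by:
  {u: True, n: False}
  {n: False, u: False}
  {n: True, u: True}


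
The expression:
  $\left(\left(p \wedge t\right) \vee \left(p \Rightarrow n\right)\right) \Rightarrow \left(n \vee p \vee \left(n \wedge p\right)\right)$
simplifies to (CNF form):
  $n \vee p$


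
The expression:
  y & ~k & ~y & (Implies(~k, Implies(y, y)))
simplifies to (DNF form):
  False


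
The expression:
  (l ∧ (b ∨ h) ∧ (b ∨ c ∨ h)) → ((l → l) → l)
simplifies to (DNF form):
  True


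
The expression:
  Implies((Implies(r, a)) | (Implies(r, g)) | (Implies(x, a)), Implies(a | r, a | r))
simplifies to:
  True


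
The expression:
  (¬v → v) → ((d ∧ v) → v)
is always true.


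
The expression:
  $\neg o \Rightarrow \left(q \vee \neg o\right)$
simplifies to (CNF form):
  $\text{True}$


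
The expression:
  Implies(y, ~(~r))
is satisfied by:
  {r: True, y: False}
  {y: False, r: False}
  {y: True, r: True}


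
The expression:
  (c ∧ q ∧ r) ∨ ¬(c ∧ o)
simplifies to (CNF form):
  (q ∨ ¬c ∨ ¬o) ∧ (r ∨ ¬c ∨ ¬o)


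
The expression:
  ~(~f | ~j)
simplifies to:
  f & j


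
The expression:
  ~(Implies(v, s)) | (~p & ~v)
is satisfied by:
  {p: False, s: False, v: False}
  {v: True, p: False, s: False}
  {s: True, p: False, v: False}
  {v: True, p: True, s: False}


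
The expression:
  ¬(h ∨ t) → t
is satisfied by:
  {t: True, h: True}
  {t: True, h: False}
  {h: True, t: False}


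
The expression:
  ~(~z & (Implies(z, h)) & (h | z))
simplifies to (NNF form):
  z | ~h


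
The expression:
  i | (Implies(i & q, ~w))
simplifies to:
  True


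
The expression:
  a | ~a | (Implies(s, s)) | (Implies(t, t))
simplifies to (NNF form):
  True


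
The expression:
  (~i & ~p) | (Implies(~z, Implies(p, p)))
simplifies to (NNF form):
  True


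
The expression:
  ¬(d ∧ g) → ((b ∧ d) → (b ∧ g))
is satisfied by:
  {g: True, d: False, b: False}
  {g: False, d: False, b: False}
  {b: True, g: True, d: False}
  {b: True, g: False, d: False}
  {d: True, g: True, b: False}
  {d: True, g: False, b: False}
  {d: True, b: True, g: True}


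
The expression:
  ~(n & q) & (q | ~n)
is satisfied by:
  {n: False}


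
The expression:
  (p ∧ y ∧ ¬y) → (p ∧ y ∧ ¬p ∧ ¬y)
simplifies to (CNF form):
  True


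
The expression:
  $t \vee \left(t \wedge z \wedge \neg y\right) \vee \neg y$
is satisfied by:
  {t: True, y: False}
  {y: False, t: False}
  {y: True, t: True}


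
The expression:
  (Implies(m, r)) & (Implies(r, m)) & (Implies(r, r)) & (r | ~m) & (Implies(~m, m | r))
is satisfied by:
  {r: True, m: True}


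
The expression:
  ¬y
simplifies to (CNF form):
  ¬y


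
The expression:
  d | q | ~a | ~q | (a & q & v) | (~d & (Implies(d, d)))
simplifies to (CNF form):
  True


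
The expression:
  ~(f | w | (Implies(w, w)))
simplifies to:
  False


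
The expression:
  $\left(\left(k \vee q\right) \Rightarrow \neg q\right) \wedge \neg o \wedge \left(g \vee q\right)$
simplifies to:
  $g \wedge \neg o \wedge \neg q$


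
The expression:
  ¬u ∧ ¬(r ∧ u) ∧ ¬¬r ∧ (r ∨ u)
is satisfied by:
  {r: True, u: False}


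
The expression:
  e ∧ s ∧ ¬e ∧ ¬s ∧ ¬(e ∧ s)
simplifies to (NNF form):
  False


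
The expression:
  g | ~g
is always true.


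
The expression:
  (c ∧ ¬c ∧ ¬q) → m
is always true.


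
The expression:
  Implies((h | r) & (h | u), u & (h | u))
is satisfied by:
  {u: True, h: False}
  {h: False, u: False}
  {h: True, u: True}


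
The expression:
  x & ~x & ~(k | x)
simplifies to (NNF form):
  False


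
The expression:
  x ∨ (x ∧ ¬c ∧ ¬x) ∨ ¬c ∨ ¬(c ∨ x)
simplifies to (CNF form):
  x ∨ ¬c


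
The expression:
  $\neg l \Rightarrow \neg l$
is always true.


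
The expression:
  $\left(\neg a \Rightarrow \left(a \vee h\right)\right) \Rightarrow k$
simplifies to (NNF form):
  $k \vee \left(\neg a \wedge \neg h\right)$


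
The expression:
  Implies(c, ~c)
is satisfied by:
  {c: False}


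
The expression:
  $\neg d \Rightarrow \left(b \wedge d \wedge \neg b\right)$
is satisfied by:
  {d: True}


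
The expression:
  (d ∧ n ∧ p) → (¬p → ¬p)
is always true.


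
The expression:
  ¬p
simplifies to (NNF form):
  ¬p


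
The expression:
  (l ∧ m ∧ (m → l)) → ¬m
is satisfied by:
  {l: False, m: False}
  {m: True, l: False}
  {l: True, m: False}


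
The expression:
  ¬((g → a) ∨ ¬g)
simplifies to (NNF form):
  g ∧ ¬a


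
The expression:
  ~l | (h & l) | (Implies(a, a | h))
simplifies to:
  True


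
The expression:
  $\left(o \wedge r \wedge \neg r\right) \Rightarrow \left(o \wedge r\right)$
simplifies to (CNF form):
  $\text{True}$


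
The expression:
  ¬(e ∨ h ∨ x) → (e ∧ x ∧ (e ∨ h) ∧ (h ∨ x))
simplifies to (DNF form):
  e ∨ h ∨ x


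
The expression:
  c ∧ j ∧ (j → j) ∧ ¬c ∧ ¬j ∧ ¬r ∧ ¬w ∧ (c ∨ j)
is never true.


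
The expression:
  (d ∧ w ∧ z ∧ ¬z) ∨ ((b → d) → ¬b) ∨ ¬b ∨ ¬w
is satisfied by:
  {w: False, d: False, b: False}
  {b: True, w: False, d: False}
  {d: True, w: False, b: False}
  {b: True, d: True, w: False}
  {w: True, b: False, d: False}
  {b: True, w: True, d: False}
  {d: True, w: True, b: False}


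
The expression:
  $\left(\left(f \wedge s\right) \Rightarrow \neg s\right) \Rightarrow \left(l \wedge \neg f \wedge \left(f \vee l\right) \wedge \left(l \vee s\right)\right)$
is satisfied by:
  {l: True, s: True, f: False}
  {l: True, s: False, f: False}
  {l: True, f: True, s: True}
  {f: True, s: True, l: False}


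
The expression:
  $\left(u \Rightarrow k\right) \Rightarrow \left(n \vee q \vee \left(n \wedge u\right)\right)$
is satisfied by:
  {n: True, q: True, u: True, k: False}
  {n: True, q: True, u: False, k: False}
  {n: True, q: True, k: True, u: True}
  {n: True, q: True, k: True, u: False}
  {n: True, u: True, k: False, q: False}
  {n: True, u: False, k: False, q: False}
  {n: True, k: True, u: True, q: False}
  {n: True, k: True, u: False, q: False}
  {q: True, u: True, k: False, n: False}
  {q: True, u: False, k: False, n: False}
  {q: True, k: True, u: True, n: False}
  {q: True, k: True, u: False, n: False}
  {u: True, q: False, k: False, n: False}


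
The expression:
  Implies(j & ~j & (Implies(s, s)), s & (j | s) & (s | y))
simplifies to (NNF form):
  True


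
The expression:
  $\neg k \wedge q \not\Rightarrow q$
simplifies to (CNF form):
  $\text{False}$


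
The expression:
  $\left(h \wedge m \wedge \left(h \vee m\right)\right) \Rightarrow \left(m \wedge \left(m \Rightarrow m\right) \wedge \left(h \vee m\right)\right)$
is always true.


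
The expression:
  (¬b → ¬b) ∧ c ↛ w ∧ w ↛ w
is never true.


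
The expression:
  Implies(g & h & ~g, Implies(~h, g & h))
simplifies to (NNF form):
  True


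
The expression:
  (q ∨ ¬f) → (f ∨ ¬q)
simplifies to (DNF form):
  f ∨ ¬q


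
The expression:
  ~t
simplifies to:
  ~t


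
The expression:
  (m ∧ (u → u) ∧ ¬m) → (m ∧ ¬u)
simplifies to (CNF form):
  True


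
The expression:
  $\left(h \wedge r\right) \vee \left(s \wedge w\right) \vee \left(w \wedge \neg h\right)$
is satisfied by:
  {r: True, s: True, w: True, h: False}
  {r: True, w: True, h: False, s: False}
  {s: True, w: True, h: False, r: False}
  {w: True, s: False, h: False, r: False}
  {r: True, h: True, w: True, s: True}
  {r: True, h: True, w: True, s: False}
  {h: True, w: True, s: True, r: False}
  {s: True, h: True, r: True, w: False}
  {h: True, r: True, s: False, w: False}


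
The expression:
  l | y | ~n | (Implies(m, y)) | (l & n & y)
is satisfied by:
  {y: True, l: True, m: False, n: False}
  {y: True, m: False, l: False, n: False}
  {l: True, y: False, m: False, n: False}
  {y: False, m: False, l: False, n: False}
  {n: True, y: True, l: True, m: False}
  {n: True, y: True, m: False, l: False}
  {n: True, l: True, y: False, m: False}
  {n: True, y: False, m: False, l: False}
  {y: True, m: True, l: True, n: False}
  {y: True, m: True, n: False, l: False}
  {m: True, l: True, n: False, y: False}
  {m: True, n: False, l: False, y: False}
  {y: True, m: True, n: True, l: True}
  {y: True, m: True, n: True, l: False}
  {m: True, n: True, l: True, y: False}


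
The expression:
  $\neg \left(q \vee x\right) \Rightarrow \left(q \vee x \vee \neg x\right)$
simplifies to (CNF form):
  $\text{True}$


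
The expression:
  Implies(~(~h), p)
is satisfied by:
  {p: True, h: False}
  {h: False, p: False}
  {h: True, p: True}


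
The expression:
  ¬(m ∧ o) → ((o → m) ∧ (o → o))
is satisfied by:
  {m: True, o: False}
  {o: False, m: False}
  {o: True, m: True}


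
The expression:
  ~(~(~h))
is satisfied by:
  {h: False}


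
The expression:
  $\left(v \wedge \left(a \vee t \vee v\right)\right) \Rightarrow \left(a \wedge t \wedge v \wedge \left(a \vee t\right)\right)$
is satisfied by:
  {t: True, a: True, v: False}
  {t: True, a: False, v: False}
  {a: True, t: False, v: False}
  {t: False, a: False, v: False}
  {t: True, v: True, a: True}


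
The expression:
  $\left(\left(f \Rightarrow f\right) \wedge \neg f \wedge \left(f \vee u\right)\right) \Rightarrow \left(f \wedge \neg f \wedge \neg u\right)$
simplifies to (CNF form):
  $f \vee \neg u$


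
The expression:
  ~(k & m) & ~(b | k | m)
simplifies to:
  ~b & ~k & ~m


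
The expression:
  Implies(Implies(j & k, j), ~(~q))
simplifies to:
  q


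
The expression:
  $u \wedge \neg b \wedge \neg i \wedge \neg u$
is never true.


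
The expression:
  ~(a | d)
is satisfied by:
  {d: False, a: False}


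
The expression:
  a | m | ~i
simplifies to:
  a | m | ~i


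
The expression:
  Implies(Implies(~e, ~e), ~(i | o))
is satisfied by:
  {i: False, o: False}


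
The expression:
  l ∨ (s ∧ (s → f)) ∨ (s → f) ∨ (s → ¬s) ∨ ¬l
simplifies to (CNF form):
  True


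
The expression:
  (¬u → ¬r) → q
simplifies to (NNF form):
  q ∨ (r ∧ ¬u)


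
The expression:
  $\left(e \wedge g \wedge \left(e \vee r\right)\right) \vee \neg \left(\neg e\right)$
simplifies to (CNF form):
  $e$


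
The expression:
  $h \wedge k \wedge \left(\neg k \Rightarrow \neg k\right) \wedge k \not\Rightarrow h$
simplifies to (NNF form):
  $\text{False}$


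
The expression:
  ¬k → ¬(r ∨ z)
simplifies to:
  k ∨ (¬r ∧ ¬z)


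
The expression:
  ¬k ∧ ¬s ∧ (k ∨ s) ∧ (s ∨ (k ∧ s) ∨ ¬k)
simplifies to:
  False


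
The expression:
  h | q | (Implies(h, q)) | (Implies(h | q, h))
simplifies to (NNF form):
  True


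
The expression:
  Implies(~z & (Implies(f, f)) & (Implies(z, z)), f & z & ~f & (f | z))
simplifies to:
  z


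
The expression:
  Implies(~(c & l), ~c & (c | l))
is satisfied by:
  {l: True}


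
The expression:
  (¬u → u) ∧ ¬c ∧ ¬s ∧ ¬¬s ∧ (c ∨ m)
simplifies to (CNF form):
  False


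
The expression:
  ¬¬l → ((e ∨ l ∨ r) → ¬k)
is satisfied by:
  {l: False, k: False}
  {k: True, l: False}
  {l: True, k: False}


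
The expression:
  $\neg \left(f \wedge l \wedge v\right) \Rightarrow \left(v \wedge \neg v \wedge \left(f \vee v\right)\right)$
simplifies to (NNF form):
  $f \wedge l \wedge v$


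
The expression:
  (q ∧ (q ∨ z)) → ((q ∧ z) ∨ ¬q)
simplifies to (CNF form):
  z ∨ ¬q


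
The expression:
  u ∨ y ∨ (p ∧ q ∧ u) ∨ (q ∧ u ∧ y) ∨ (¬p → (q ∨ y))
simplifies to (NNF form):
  p ∨ q ∨ u ∨ y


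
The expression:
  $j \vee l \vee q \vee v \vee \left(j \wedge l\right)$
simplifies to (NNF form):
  $j \vee l \vee q \vee v$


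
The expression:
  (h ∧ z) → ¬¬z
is always true.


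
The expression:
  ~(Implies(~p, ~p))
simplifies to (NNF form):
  False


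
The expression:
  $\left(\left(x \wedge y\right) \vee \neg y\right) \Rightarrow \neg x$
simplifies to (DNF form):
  $\neg x$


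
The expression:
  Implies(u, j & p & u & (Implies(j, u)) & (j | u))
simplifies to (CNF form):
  (j | ~u) & (p | ~u)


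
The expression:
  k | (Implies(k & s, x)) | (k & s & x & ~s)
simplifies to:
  True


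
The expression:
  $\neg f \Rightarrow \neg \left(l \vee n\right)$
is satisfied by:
  {f: True, l: False, n: False}
  {n: True, f: True, l: False}
  {f: True, l: True, n: False}
  {n: True, f: True, l: True}
  {n: False, l: False, f: False}


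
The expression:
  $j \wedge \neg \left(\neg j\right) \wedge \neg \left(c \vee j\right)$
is never true.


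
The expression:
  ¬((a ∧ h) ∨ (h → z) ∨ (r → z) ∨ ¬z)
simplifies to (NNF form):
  False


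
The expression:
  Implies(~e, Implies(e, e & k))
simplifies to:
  True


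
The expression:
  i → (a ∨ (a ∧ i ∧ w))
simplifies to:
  a ∨ ¬i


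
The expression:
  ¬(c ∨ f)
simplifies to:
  ¬c ∧ ¬f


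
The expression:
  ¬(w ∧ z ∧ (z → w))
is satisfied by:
  {w: False, z: False}
  {z: True, w: False}
  {w: True, z: False}


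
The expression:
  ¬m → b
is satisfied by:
  {b: True, m: True}
  {b: True, m: False}
  {m: True, b: False}


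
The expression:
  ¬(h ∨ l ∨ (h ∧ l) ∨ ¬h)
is never true.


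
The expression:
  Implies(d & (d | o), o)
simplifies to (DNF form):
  o | ~d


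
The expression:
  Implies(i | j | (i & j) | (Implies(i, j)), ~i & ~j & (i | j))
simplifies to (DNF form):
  False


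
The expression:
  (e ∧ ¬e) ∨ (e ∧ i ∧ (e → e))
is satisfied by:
  {i: True, e: True}


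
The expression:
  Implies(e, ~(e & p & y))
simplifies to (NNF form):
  ~e | ~p | ~y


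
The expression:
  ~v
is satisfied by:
  {v: False}


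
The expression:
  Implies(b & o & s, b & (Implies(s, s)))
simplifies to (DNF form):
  True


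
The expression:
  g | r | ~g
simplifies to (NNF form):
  True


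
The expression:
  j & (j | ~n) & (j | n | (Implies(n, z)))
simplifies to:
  j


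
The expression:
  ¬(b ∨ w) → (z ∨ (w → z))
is always true.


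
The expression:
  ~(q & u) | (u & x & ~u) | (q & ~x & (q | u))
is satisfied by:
  {u: False, q: False, x: False}
  {x: True, u: False, q: False}
  {q: True, u: False, x: False}
  {x: True, q: True, u: False}
  {u: True, x: False, q: False}
  {x: True, u: True, q: False}
  {q: True, u: True, x: False}


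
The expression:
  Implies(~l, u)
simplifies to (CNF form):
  l | u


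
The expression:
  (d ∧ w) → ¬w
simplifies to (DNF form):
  ¬d ∨ ¬w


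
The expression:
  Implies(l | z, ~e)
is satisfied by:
  {z: False, e: False, l: False}
  {l: True, z: False, e: False}
  {z: True, l: False, e: False}
  {l: True, z: True, e: False}
  {e: True, l: False, z: False}


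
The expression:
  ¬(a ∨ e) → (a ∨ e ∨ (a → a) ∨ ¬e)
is always true.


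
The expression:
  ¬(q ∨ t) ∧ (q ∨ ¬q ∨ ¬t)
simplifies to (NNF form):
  ¬q ∧ ¬t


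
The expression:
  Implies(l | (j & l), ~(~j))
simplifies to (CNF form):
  j | ~l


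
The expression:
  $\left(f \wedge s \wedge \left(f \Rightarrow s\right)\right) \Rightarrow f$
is always true.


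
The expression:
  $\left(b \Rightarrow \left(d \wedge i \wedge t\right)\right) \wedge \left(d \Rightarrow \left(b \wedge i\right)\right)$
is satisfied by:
  {t: True, i: True, b: False, d: False}
  {t: True, b: False, i: False, d: False}
  {i: True, t: False, b: False, d: False}
  {t: False, b: False, i: False, d: False}
  {d: True, t: True, i: True, b: True}


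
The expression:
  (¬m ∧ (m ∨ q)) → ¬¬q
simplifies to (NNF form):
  True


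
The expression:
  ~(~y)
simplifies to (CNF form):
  y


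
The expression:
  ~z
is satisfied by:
  {z: False}


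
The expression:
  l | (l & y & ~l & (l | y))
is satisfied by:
  {l: True}


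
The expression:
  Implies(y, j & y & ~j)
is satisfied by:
  {y: False}


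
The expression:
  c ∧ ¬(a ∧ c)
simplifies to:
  c ∧ ¬a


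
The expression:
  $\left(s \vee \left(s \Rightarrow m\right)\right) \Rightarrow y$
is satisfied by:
  {y: True}


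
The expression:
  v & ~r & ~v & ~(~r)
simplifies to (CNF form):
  False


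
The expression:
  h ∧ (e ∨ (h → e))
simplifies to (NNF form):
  e ∧ h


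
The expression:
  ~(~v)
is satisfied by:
  {v: True}


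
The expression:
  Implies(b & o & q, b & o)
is always true.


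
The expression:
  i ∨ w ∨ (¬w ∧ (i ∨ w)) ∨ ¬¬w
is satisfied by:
  {i: True, w: True}
  {i: True, w: False}
  {w: True, i: False}


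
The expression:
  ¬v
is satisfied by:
  {v: False}


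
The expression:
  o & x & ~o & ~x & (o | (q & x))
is never true.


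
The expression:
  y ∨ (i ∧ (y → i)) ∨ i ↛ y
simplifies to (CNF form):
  i ∨ y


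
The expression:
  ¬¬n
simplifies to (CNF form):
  n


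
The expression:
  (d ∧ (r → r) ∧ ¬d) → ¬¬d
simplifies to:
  True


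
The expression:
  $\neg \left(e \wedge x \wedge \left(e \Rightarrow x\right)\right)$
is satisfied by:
  {e: False, x: False}
  {x: True, e: False}
  {e: True, x: False}


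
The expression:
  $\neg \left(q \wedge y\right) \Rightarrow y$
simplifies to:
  $y$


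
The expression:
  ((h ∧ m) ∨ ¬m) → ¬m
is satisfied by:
  {h: False, m: False}
  {m: True, h: False}
  {h: True, m: False}


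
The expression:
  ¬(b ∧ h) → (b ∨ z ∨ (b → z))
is always true.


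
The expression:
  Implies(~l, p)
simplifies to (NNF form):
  l | p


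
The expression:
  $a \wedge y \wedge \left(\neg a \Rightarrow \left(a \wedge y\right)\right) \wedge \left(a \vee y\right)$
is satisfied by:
  {a: True, y: True}


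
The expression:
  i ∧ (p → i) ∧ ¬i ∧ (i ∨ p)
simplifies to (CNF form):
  False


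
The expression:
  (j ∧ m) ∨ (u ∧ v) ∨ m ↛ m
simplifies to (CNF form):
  (j ∨ u) ∧ (j ∨ v) ∧ (m ∨ u) ∧ (m ∨ v)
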